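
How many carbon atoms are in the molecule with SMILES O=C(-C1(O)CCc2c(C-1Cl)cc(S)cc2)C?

12

The symbol for carbon appears 12 times in the SMILES. Lowercase c denotes aromatic carbon and counts toward C.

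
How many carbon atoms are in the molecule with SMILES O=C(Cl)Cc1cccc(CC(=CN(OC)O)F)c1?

12

The symbol for carbon appears 12 times in the SMILES. Lowercase c denotes aromatic carbon and counts toward C.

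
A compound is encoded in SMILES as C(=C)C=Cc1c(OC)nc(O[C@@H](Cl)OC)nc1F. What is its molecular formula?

C11H12ClFN2O3

Heavy atoms from the SMILES: 11 C, 1 Cl, 1 F, 2 N, 3 O.
Implicit hydrogens by atom environment:
  4 × C: 1 H each → 4
  4 × C (aromatic): no H
  3 × O: no H
  2 × C: 3 H each → 6
  2 × N (aromatic): no H
  1 × C: 2 H
  1 × Cl: no H
  1 × F: no H
  Total hydrogens = 12.
Molecular formula: C11H12ClFN2O3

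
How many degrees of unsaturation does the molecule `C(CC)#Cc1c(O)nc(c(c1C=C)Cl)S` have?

7

Molecular formula from the SMILES: C11H10ClNOS.
DoU = (2C + 2 + N − H − X)/2 = (2·11 + 2 + 1 − 10 − 1)/2 = 14/2 = 7.
(Structurally: 1 ring(s) + 6 π bond(s) = 7.)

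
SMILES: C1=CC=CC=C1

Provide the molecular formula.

Heavy atoms from the SMILES: 6 C.
Implicit hydrogens by atom environment:
  6 × C (aromatic): 1 H each → 6
  Total hydrogens = 6.
Molecular formula: C6H6

C6H6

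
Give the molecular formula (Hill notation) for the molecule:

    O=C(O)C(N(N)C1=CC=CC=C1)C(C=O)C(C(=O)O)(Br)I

Heavy atoms from the SMILES: 1 Br, 12 C, 1 I, 2 N, 5 O.
Implicit hydrogens by atom environment:
  5 × C (aromatic): 1 H each → 5
  3 × C: 1 H each → 3
  3 × C: no H
  3 × O: no H
  2 × O: 1 H each → 2
  1 × Br: no H
  1 × C (aromatic): no H
  1 × I: no H
  1 × N: 2 H
  1 × N: no H
  Total hydrogens = 12.
Molecular formula: C12H12BrIN2O5

C12H12BrIN2O5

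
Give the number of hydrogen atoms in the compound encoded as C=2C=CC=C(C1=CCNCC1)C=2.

13

Hydrogens are implicit in SMILES; fill each atom to its normal valence:
  5 × C (aromatic): 1 H each → 5
  3 × C: 2 H each → 6
  1 × C: 1 H
  1 × C: no H
  1 × C (aromatic): no H
  1 × N: 1 H
  Total hydrogens = 13.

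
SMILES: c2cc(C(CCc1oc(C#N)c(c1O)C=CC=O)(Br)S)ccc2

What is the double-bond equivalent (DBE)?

11

Molecular formula from the SMILES: C17H14BrNO3S.
DoU = (2C + 2 + N − H − X)/2 = (2·17 + 2 + 1 − 14 − 1)/2 = 22/2 = 11.
(Structurally: 2 ring(s) + 9 π bond(s) = 11.)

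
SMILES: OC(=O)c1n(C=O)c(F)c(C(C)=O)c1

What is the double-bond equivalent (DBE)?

6

Molecular formula from the SMILES: C8H6FNO4.
DoU = (2C + 2 + N − H − X)/2 = (2·8 + 2 + 1 − 6 − 1)/2 = 12/2 = 6.
(Structurally: 1 ring(s) + 5 π bond(s) = 6.)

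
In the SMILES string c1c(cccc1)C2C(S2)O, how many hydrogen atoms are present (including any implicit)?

8

Hydrogens are implicit in SMILES; fill each atom to its normal valence:
  5 × C (aromatic): 1 H each → 5
  2 × C: 1 H each → 2
  1 × C (aromatic): no H
  1 × O: 1 H
  1 × S: no H
  Total hydrogens = 8.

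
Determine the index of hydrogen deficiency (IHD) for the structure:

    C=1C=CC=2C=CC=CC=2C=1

Molecular formula from the SMILES: C10H8.
DoU = (2C + 2 + N − H − X)/2 = (2·10 + 2 + 0 − 8 − 0)/2 = 14/2 = 7.
(Structurally: 2 ring(s) + 5 π bond(s) = 7.)

7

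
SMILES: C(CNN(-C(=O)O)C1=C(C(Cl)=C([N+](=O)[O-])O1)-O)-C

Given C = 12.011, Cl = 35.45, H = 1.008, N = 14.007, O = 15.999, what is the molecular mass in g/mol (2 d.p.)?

Molecular formula: C8H10ClN3O6.
M = 8×12.011 + 1×35.45 + 10×1.008 + 3×14.007 + 6×15.999 = 279.63 g/mol.

279.63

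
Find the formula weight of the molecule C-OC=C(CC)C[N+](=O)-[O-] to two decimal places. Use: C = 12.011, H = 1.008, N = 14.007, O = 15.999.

Molecular formula: C6H11NO3.
M = 6×12.011 + 11×1.008 + 1×14.007 + 3×15.999 = 145.16 g/mol.

145.16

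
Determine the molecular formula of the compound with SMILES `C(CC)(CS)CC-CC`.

Heavy atoms from the SMILES: 8 C, 1 S.
Implicit hydrogens by atom environment:
  5 × C: 2 H each → 10
  2 × C: 3 H each → 6
  1 × C: 1 H
  1 × S: 1 H
  Total hydrogens = 18.
Molecular formula: C8H18S

C8H18S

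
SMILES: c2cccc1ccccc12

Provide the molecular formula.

C10H8

Heavy atoms from the SMILES: 10 C.
Implicit hydrogens by atom environment:
  8 × C (aromatic): 1 H each → 8
  2 × C (aromatic): no H
  Total hydrogens = 8.
Molecular formula: C10H8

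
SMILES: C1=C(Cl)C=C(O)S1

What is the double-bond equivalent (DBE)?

3

Molecular formula from the SMILES: C4H3ClOS.
DoU = (2C + 2 + N − H − X)/2 = (2·4 + 2 + 0 − 3 − 1)/2 = 6/2 = 3.
(Structurally: 1 ring(s) + 2 π bond(s) = 3.)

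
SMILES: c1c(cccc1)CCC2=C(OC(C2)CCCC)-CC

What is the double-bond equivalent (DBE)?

Molecular formula from the SMILES: C18H26O.
DoU = (2C + 2 + N − H − X)/2 = (2·18 + 2 + 0 − 26 − 0)/2 = 12/2 = 6.
(Structurally: 2 ring(s) + 4 π bond(s) = 6.)

6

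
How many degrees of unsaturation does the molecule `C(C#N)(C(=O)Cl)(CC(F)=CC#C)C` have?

Molecular formula from the SMILES: C9H7ClFNO.
DoU = (2C + 2 + N − H − X)/2 = (2·9 + 2 + 1 − 7 − 2)/2 = 12/2 = 6.
(Structurally: 0 ring(s) + 6 π bond(s) = 6.)

6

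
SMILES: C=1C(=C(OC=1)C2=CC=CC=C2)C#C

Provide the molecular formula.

Heavy atoms from the SMILES: 12 C, 1 O.
Implicit hydrogens by atom environment:
  7 × C (aromatic): 1 H each → 7
  3 × C (aromatic): no H
  1 × C: 1 H
  1 × C: no H
  1 × O (aromatic): no H
  Total hydrogens = 8.
Molecular formula: C12H8O

C12H8O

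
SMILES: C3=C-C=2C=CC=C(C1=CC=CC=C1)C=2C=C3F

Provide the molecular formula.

Heavy atoms from the SMILES: 16 C, 1 F.
Implicit hydrogens by atom environment:
  11 × C (aromatic): 1 H each → 11
  5 × C (aromatic): no H
  1 × F: no H
  Total hydrogens = 11.
Molecular formula: C16H11F

C16H11F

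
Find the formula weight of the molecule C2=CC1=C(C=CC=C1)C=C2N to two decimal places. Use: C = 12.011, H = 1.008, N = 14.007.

Molecular formula: C10H9N.
M = 10×12.011 + 9×1.008 + 1×14.007 = 143.19 g/mol.

143.19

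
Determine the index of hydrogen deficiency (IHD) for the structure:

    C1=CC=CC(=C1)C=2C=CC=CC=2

8

Molecular formula from the SMILES: C12H10.
DoU = (2C + 2 + N − H − X)/2 = (2·12 + 2 + 0 − 10 − 0)/2 = 16/2 = 8.
(Structurally: 2 ring(s) + 6 π bond(s) = 8.)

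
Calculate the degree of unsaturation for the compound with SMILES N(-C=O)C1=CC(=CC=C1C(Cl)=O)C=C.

7

Molecular formula from the SMILES: C10H8ClNO2.
DoU = (2C + 2 + N − H − X)/2 = (2·10 + 2 + 1 − 8 − 1)/2 = 14/2 = 7.
(Structurally: 1 ring(s) + 6 π bond(s) = 7.)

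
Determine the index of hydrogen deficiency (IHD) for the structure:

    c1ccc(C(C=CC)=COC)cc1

Molecular formula from the SMILES: C12H14O.
DoU = (2C + 2 + N − H − X)/2 = (2·12 + 2 + 0 − 14 − 0)/2 = 12/2 = 6.
(Structurally: 1 ring(s) + 5 π bond(s) = 6.)

6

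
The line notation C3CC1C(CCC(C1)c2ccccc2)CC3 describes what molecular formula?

Heavy atoms from the SMILES: 16 C.
Implicit hydrogens by atom environment:
  7 × C: 2 H each → 14
  5 × C (aromatic): 1 H each → 5
  3 × C: 1 H each → 3
  1 × C (aromatic): no H
  Total hydrogens = 22.
Molecular formula: C16H22

C16H22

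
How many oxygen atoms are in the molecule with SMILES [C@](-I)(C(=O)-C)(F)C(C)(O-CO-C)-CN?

3

The symbol for oxygen appears 3 times in the SMILES.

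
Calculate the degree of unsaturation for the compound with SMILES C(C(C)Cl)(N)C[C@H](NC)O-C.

Molecular formula from the SMILES: C7H17ClN2O.
DoU = (2C + 2 + N − H − X)/2 = (2·7 + 2 + 2 − 17 − 1)/2 = 0/2 = 0.
(Structurally: 0 ring(s) + 0 π bond(s) = 0.)

0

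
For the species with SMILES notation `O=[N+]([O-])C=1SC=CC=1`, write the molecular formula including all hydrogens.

Heavy atoms from the SMILES: 4 C, 1 N, 2 O, 1 S.
Implicit hydrogens by atom environment:
  3 × C (aromatic): 1 H each → 3
  1 × C (aromatic): no H
  1 × N (charge +1): no H
  1 × O: no H
  1 × O (charge -1): no H
  1 × S (aromatic): no H
  Total hydrogens = 3.
Molecular formula: C4H3NO2S

C4H3NO2S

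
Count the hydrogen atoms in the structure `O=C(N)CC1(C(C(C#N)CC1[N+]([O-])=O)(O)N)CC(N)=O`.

15

Hydrogens are implicit in SMILES; fill each atom to its normal valence:
  5 × C: no H
  3 × C: 2 H each → 6
  3 × N: 2 H each → 6
  3 × O: no H
  2 × C: 1 H each → 2
  1 × N: no H
  1 × N (charge +1): no H
  1 × O: 1 H
  1 × O (charge -1): no H
  Total hydrogens = 15.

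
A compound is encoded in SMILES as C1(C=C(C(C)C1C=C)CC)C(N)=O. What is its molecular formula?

C11H17NO

Heavy atoms from the SMILES: 11 C, 1 N, 1 O.
Implicit hydrogens by atom environment:
  5 × C: 1 H each → 5
  2 × C: 3 H each → 6
  2 × C: 2 H each → 4
  2 × C: no H
  1 × N: 2 H
  1 × O: no H
  Total hydrogens = 17.
Molecular formula: C11H17NO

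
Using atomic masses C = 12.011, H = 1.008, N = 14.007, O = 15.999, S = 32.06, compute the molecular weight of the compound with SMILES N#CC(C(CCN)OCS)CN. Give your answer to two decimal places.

189.28

Molecular formula: C7H15N3OS.
M = 7×12.011 + 15×1.008 + 3×14.007 + 1×15.999 + 1×32.06 = 189.28 g/mol.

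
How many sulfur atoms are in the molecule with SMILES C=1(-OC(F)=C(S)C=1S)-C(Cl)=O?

The symbol for sulfur appears 2 times in the SMILES.

2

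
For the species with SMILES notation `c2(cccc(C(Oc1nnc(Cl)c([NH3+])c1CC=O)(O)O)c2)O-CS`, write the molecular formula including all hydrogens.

Heavy atoms from the SMILES: 14 C, 1 Cl, 3 N, 5 O, 1 S.
Implicit hydrogens by atom environment:
  6 × C (aromatic): no H
  4 × C (aromatic): 1 H each → 4
  3 × O: no H
  2 × C: 2 H each → 4
  2 × N (aromatic): no H
  2 × O: 1 H each → 2
  1 × C: 1 H
  1 × C: no H
  1 × Cl: no H
  1 × N (charge +1): 3 H
  1 × S: 1 H
  Total hydrogens = 15.
Net charge +1.
Molecular formula: C14H15ClN3O5S+

C14H15ClN3O5S+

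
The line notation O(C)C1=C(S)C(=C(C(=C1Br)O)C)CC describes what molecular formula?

Heavy atoms from the SMILES: 1 Br, 10 C, 2 O, 1 S.
Implicit hydrogens by atom environment:
  6 × C (aromatic): no H
  3 × C: 3 H each → 9
  1 × Br: no H
  1 × C: 2 H
  1 × O: 1 H
  1 × O: no H
  1 × S: 1 H
  Total hydrogens = 13.
Molecular formula: C10H13BrO2S

C10H13BrO2S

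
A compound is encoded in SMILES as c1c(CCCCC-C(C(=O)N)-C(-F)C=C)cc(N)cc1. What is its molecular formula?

Heavy atoms from the SMILES: 16 C, 1 F, 2 N, 1 O.
Implicit hydrogens by atom environment:
  6 × C: 2 H each → 12
  4 × C (aromatic): 1 H each → 4
  3 × C: 1 H each → 3
  2 × C (aromatic): no H
  2 × N: 2 H each → 4
  1 × C: no H
  1 × F: no H
  1 × O: no H
  Total hydrogens = 23.
Molecular formula: C16H23FN2O

C16H23FN2O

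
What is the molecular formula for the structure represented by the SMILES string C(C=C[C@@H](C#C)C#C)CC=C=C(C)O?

C13H14O

Heavy atoms from the SMILES: 13 C, 1 O.
Implicit hydrogens by atom environment:
  6 × C: 1 H each → 6
  4 × C: no H
  2 × C: 2 H each → 4
  1 × C: 3 H
  1 × O: 1 H
  Total hydrogens = 14.
Molecular formula: C13H14O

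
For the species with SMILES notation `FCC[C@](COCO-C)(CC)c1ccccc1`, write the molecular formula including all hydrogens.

C14H21FO2

Heavy atoms from the SMILES: 14 C, 1 F, 2 O.
Implicit hydrogens by atom environment:
  5 × C: 2 H each → 10
  5 × C (aromatic): 1 H each → 5
  2 × C: 3 H each → 6
  2 × O: no H
  1 × C: no H
  1 × C (aromatic): no H
  1 × F: no H
  Total hydrogens = 21.
Molecular formula: C14H21FO2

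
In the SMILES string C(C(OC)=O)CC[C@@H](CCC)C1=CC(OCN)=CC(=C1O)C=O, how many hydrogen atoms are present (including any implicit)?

Hydrogens are implicit in SMILES; fill each atom to its normal valence:
  6 × C: 2 H each → 12
  4 × C (aromatic): no H
  4 × O: no H
  2 × C: 3 H each → 6
  2 × C (aromatic): 1 H each → 2
  2 × C: 1 H each → 2
  1 × C: no H
  1 × N: 2 H
  1 × O: 1 H
  Total hydrogens = 25.

25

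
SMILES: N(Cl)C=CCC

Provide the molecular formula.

C4H8ClN

Heavy atoms from the SMILES: 4 C, 1 Cl, 1 N.
Implicit hydrogens by atom environment:
  2 × C: 1 H each → 2
  1 × C: 3 H
  1 × C: 2 H
  1 × Cl: no H
  1 × N: 1 H
  Total hydrogens = 8.
Molecular formula: C4H8ClN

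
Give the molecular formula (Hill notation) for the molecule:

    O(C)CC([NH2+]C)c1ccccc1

Heavy atoms from the SMILES: 10 C, 1 N, 1 O.
Implicit hydrogens by atom environment:
  5 × C (aromatic): 1 H each → 5
  2 × C: 3 H each → 6
  1 × C: 2 H
  1 × C: 1 H
  1 × C (aromatic): no H
  1 × N (charge +1): 2 H
  1 × O: no H
  Total hydrogens = 16.
Net charge +1.
Molecular formula: C10H16NO+

C10H16NO+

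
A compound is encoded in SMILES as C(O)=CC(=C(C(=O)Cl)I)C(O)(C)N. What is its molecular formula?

Heavy atoms from the SMILES: 7 C, 1 Cl, 1 I, 1 N, 3 O.
Implicit hydrogens by atom environment:
  4 × C: no H
  2 × C: 1 H each → 2
  2 × O: 1 H each → 2
  1 × C: 3 H
  1 × Cl: no H
  1 × I: no H
  1 × N: 2 H
  1 × O: no H
  Total hydrogens = 9.
Molecular formula: C7H9ClINO3

C7H9ClINO3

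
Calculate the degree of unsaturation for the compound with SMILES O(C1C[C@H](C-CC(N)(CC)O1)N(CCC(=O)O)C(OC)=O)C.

3

Molecular formula from the SMILES: C14H26N2O6.
DoU = (2C + 2 + N − H − X)/2 = (2·14 + 2 + 2 − 26 − 0)/2 = 6/2 = 3.
(Structurally: 1 ring(s) + 2 π bond(s) = 3.)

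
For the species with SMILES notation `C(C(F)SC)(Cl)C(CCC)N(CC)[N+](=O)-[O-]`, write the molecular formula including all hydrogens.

C9H18ClFN2O2S

Heavy atoms from the SMILES: 9 C, 1 Cl, 1 F, 2 N, 2 O, 1 S.
Implicit hydrogens by atom environment:
  3 × C: 3 H each → 9
  3 × C: 2 H each → 6
  3 × C: 1 H each → 3
  1 × Cl: no H
  1 × F: no H
  1 × N: no H
  1 × N (charge +1): no H
  1 × O: no H
  1 × O (charge -1): no H
  1 × S: no H
  Total hydrogens = 18.
Molecular formula: C9H18ClFN2O2S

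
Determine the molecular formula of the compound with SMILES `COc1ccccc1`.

C7H8O

Heavy atoms from the SMILES: 7 C, 1 O.
Implicit hydrogens by atom environment:
  5 × C (aromatic): 1 H each → 5
  1 × C: 3 H
  1 × C (aromatic): no H
  1 × O: no H
  Total hydrogens = 8.
Molecular formula: C7H8O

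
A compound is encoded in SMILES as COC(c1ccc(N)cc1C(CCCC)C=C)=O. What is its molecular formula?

Heavy atoms from the SMILES: 15 C, 1 N, 2 O.
Implicit hydrogens by atom environment:
  4 × C: 2 H each → 8
  3 × C (aromatic): 1 H each → 3
  3 × C (aromatic): no H
  2 × C: 3 H each → 6
  2 × C: 1 H each → 2
  2 × O: no H
  1 × C: no H
  1 × N: 2 H
  Total hydrogens = 21.
Molecular formula: C15H21NO2

C15H21NO2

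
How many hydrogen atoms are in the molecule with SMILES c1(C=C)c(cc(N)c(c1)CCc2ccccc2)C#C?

Hydrogens are implicit in SMILES; fill each atom to its normal valence:
  7 × C (aromatic): 1 H each → 7
  5 × C (aromatic): no H
  3 × C: 2 H each → 6
  2 × C: 1 H each → 2
  1 × C: no H
  1 × N: 2 H
  Total hydrogens = 17.

17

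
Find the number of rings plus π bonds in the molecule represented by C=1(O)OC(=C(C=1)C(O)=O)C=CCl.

Molecular formula from the SMILES: C7H5ClO4.
DoU = (2C + 2 + N − H − X)/2 = (2·7 + 2 + 0 − 5 − 1)/2 = 10/2 = 5.
(Structurally: 1 ring(s) + 4 π bond(s) = 5.)

5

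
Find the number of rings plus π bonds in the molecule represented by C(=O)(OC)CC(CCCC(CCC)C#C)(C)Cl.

3

Molecular formula from the SMILES: C14H23ClO2.
DoU = (2C + 2 + N − H − X)/2 = (2·14 + 2 + 0 − 23 − 1)/2 = 6/2 = 3.
(Structurally: 0 ring(s) + 3 π bond(s) = 3.)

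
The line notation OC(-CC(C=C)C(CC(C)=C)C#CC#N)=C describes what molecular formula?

C14H17NO

Heavy atoms from the SMILES: 14 C, 1 N, 1 O.
Implicit hydrogens by atom environment:
  5 × C: 2 H each → 10
  5 × C: no H
  3 × C: 1 H each → 3
  1 × C: 3 H
  1 × N: no H
  1 × O: 1 H
  Total hydrogens = 17.
Molecular formula: C14H17NO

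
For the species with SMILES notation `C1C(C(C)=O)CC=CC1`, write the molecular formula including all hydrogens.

Heavy atoms from the SMILES: 8 C, 1 O.
Implicit hydrogens by atom environment:
  3 × C: 2 H each → 6
  3 × C: 1 H each → 3
  1 × C: 3 H
  1 × C: no H
  1 × O: no H
  Total hydrogens = 12.
Molecular formula: C8H12O

C8H12O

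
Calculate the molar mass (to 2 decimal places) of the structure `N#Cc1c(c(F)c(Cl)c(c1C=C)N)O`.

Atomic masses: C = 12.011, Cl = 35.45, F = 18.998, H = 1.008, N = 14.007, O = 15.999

212.61

Molecular formula: C9H6ClFN2O.
M = 9×12.011 + 1×35.45 + 1×18.998 + 6×1.008 + 2×14.007 + 1×15.999 = 212.61 g/mol.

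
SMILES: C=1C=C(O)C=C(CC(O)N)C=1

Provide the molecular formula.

C8H11NO2

Heavy atoms from the SMILES: 8 C, 1 N, 2 O.
Implicit hydrogens by atom environment:
  4 × C (aromatic): 1 H each → 4
  2 × C (aromatic): no H
  2 × O: 1 H each → 2
  1 × C: 2 H
  1 × C: 1 H
  1 × N: 2 H
  Total hydrogens = 11.
Molecular formula: C8H11NO2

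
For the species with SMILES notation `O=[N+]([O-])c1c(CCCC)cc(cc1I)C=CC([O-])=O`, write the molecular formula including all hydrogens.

C13H13INO4-

Heavy atoms from the SMILES: 13 C, 1 I, 1 N, 4 O.
Implicit hydrogens by atom environment:
  4 × C (aromatic): no H
  3 × C: 2 H each → 6
  2 × C (aromatic): 1 H each → 2
  2 × C: 1 H each → 2
  2 × O: no H
  2 × O (charge -1): no H
  1 × C: 3 H
  1 × C: no H
  1 × I: no H
  1 × N (charge +1): no H
  Total hydrogens = 13.
Net charge -1.
Molecular formula: C13H13INO4-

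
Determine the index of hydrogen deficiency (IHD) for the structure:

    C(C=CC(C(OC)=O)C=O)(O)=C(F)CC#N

6

Molecular formula from the SMILES: C10H10FNO4.
DoU = (2C + 2 + N − H − X)/2 = (2·10 + 2 + 1 − 10 − 1)/2 = 12/2 = 6.
(Structurally: 0 ring(s) + 6 π bond(s) = 6.)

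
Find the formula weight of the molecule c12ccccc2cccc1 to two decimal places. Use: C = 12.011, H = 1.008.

Molecular formula: C10H8.
M = 10×12.011 + 8×1.008 = 128.17 g/mol.

128.17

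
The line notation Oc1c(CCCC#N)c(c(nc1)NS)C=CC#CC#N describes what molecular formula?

C14H12N4OS

Heavy atoms from the SMILES: 14 C, 4 N, 1 O, 1 S.
Implicit hydrogens by atom environment:
  4 × C (aromatic): no H
  4 × C: no H
  3 × C: 2 H each → 6
  2 × C: 1 H each → 2
  2 × N: no H
  1 × C (aromatic): 1 H
  1 × N: 1 H
  1 × N (aromatic): no H
  1 × O: 1 H
  1 × S: 1 H
  Total hydrogens = 12.
Molecular formula: C14H12N4OS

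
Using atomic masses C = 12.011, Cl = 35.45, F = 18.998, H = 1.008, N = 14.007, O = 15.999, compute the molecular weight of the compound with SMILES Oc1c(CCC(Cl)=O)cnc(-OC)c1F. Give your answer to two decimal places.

Molecular formula: C9H9ClFNO3.
M = 9×12.011 + 1×35.45 + 1×18.998 + 9×1.008 + 1×14.007 + 3×15.999 = 233.62 g/mol.

233.62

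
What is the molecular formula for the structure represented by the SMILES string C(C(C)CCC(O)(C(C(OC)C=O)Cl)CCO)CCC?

C15H29ClO4

Heavy atoms from the SMILES: 15 C, 1 Cl, 4 O.
Implicit hydrogens by atom environment:
  7 × C: 2 H each → 14
  4 × C: 1 H each → 4
  3 × C: 3 H each → 9
  2 × O: 1 H each → 2
  2 × O: no H
  1 × C: no H
  1 × Cl: no H
  Total hydrogens = 29.
Molecular formula: C15H29ClO4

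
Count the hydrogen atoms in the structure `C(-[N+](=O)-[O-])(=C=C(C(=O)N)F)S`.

3

Hydrogens are implicit in SMILES; fill each atom to its normal valence:
  4 × C: no H
  2 × O: no H
  1 × F: no H
  1 × N: 2 H
  1 × N (charge +1): no H
  1 × O (charge -1): no H
  1 × S: 1 H
  Total hydrogens = 3.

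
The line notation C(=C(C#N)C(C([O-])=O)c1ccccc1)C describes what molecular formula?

C12H10NO2-

Heavy atoms from the SMILES: 12 C, 1 N, 2 O.
Implicit hydrogens by atom environment:
  5 × C (aromatic): 1 H each → 5
  3 × C: no H
  2 × C: 1 H each → 2
  1 × C: 3 H
  1 × C (aromatic): no H
  1 × N: no H
  1 × O: no H
  1 × O (charge -1): no H
  Total hydrogens = 10.
Net charge -1.
Molecular formula: C12H10NO2-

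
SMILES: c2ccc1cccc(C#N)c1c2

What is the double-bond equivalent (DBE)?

Molecular formula from the SMILES: C11H7N.
DoU = (2C + 2 + N − H − X)/2 = (2·11 + 2 + 1 − 7 − 0)/2 = 18/2 = 9.
(Structurally: 2 ring(s) + 7 π bond(s) = 9.)

9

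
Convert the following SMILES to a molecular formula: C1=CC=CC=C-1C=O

C7H6O

Heavy atoms from the SMILES: 7 C, 1 O.
Implicit hydrogens by atom environment:
  5 × C (aromatic): 1 H each → 5
  1 × C: 1 H
  1 × C (aromatic): no H
  1 × O: no H
  Total hydrogens = 6.
Molecular formula: C7H6O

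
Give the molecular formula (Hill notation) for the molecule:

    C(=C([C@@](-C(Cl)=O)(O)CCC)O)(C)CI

C9H14ClIO3

Heavy atoms from the SMILES: 9 C, 1 Cl, 1 I, 3 O.
Implicit hydrogens by atom environment:
  4 × C: no H
  3 × C: 2 H each → 6
  2 × C: 3 H each → 6
  2 × O: 1 H each → 2
  1 × Cl: no H
  1 × I: no H
  1 × O: no H
  Total hydrogens = 14.
Molecular formula: C9H14ClIO3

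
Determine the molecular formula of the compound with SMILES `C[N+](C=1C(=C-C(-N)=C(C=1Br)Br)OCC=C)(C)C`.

Heavy atoms from the SMILES: 2 Br, 12 C, 2 N, 1 O.
Implicit hydrogens by atom environment:
  5 × C (aromatic): no H
  3 × C: 3 H each → 9
  2 × Br: no H
  2 × C: 2 H each → 4
  1 × C (aromatic): 1 H
  1 × C: 1 H
  1 × N: 2 H
  1 × N (charge +1): no H
  1 × O: no H
  Total hydrogens = 17.
Net charge +1.
Molecular formula: C12H17Br2N2O+

C12H17Br2N2O+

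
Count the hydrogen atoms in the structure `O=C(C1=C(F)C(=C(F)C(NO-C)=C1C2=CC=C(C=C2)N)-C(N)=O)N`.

14

Hydrogens are implicit in SMILES; fill each atom to its normal valence:
  8 × C (aromatic): no H
  4 × C (aromatic): 1 H each → 4
  3 × N: 2 H each → 6
  3 × O: no H
  2 × C: no H
  2 × F: no H
  1 × C: 3 H
  1 × N: 1 H
  Total hydrogens = 14.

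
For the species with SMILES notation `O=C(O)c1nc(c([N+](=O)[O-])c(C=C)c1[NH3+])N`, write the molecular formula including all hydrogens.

Heavy atoms from the SMILES: 8 C, 4 N, 4 O.
Implicit hydrogens by atom environment:
  5 × C (aromatic): no H
  2 × O: no H
  1 × C: 2 H
  1 × C: 1 H
  1 × C: no H
  1 × N (charge +1): 3 H
  1 × N: 2 H
  1 × N (aromatic): no H
  1 × N (charge +1): no H
  1 × O: 1 H
  1 × O (charge -1): no H
  Total hydrogens = 9.
Net charge +1.
Molecular formula: C8H9N4O4+

C8H9N4O4+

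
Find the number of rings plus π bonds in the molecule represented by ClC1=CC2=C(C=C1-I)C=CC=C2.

Molecular formula from the SMILES: C10H6ClI.
DoU = (2C + 2 + N − H − X)/2 = (2·10 + 2 + 0 − 6 − 2)/2 = 14/2 = 7.
(Structurally: 2 ring(s) + 5 π bond(s) = 7.)

7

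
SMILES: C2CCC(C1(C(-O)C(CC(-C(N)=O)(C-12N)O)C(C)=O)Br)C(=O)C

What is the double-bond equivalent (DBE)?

5

Molecular formula from the SMILES: C15H23BrN2O5.
DoU = (2C + 2 + N − H − X)/2 = (2·15 + 2 + 2 − 23 − 1)/2 = 10/2 = 5.
(Structurally: 2 ring(s) + 3 π bond(s) = 5.)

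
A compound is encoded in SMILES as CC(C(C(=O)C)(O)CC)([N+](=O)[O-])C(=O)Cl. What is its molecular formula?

Heavy atoms from the SMILES: 8 C, 1 Cl, 1 N, 5 O.
Implicit hydrogens by atom environment:
  4 × C: no H
  3 × C: 3 H each → 9
  3 × O: no H
  1 × C: 2 H
  1 × Cl: no H
  1 × N (charge +1): no H
  1 × O: 1 H
  1 × O (charge -1): no H
  Total hydrogens = 12.
Molecular formula: C8H12ClNO5

C8H12ClNO5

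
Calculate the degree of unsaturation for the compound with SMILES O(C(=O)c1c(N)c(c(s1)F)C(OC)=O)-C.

5

Molecular formula from the SMILES: C8H8FNO4S.
DoU = (2C + 2 + N − H − X)/2 = (2·8 + 2 + 1 − 8 − 1)/2 = 10/2 = 5.
(Structurally: 1 ring(s) + 4 π bond(s) = 5.)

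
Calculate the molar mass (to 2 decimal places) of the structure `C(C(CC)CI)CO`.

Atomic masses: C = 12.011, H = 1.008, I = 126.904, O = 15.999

228.07

Molecular formula: C6H13IO.
M = 6×12.011 + 13×1.008 + 1×126.904 + 1×15.999 = 228.07 g/mol.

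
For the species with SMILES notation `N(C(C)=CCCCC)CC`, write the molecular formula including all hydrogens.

Heavy atoms from the SMILES: 9 C, 1 N.
Implicit hydrogens by atom environment:
  4 × C: 2 H each → 8
  3 × C: 3 H each → 9
  1 × C: 1 H
  1 × C: no H
  1 × N: 1 H
  Total hydrogens = 19.
Molecular formula: C9H19N

C9H19N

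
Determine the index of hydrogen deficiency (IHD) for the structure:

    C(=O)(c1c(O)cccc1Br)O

Molecular formula from the SMILES: C7H5BrO3.
DoU = (2C + 2 + N − H − X)/2 = (2·7 + 2 + 0 − 5 − 1)/2 = 10/2 = 5.
(Structurally: 1 ring(s) + 4 π bond(s) = 5.)

5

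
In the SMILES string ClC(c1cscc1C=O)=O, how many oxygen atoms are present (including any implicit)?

The symbol for oxygen appears 2 times in the SMILES.

2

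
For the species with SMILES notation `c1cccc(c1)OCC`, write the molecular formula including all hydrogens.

Heavy atoms from the SMILES: 8 C, 1 O.
Implicit hydrogens by atom environment:
  5 × C (aromatic): 1 H each → 5
  1 × C: 3 H
  1 × C: 2 H
  1 × C (aromatic): no H
  1 × O: no H
  Total hydrogens = 10.
Molecular formula: C8H10O

C8H10O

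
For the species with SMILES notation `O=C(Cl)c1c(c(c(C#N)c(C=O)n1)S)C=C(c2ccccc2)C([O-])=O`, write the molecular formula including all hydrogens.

C17H8ClN2O4S-

Heavy atoms from the SMILES: 17 C, 1 Cl, 2 N, 4 O, 1 S.
Implicit hydrogens by atom environment:
  6 × C (aromatic): no H
  5 × C (aromatic): 1 H each → 5
  4 × C: no H
  3 × O: no H
  2 × C: 1 H each → 2
  1 × Cl: no H
  1 × N (aromatic): no H
  1 × N: no H
  1 × O (charge -1): no H
  1 × S: 1 H
  Total hydrogens = 8.
Net charge -1.
Molecular formula: C17H8ClN2O4S-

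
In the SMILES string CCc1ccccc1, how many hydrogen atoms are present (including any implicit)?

Hydrogens are implicit in SMILES; fill each atom to its normal valence:
  5 × C (aromatic): 1 H each → 5
  1 × C: 3 H
  1 × C: 2 H
  1 × C (aromatic): no H
  Total hydrogens = 10.

10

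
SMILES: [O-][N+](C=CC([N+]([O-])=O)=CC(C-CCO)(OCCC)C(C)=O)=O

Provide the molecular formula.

C13H20N2O7

Heavy atoms from the SMILES: 13 C, 2 N, 7 O.
Implicit hydrogens by atom environment:
  5 × C: 2 H each → 10
  4 × O: no H
  3 × C: 1 H each → 3
  3 × C: no H
  2 × C: 3 H each → 6
  2 × N (charge +1): no H
  2 × O (charge -1): no H
  1 × O: 1 H
  Total hydrogens = 20.
Molecular formula: C13H20N2O7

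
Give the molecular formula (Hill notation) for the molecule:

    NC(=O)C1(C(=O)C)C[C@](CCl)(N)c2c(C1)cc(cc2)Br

Heavy atoms from the SMILES: 1 Br, 14 C, 1 Cl, 2 N, 2 O.
Implicit hydrogens by atom environment:
  4 × C: no H
  3 × C: 2 H each → 6
  3 × C (aromatic): 1 H each → 3
  3 × C (aromatic): no H
  2 × N: 2 H each → 4
  2 × O: no H
  1 × Br: no H
  1 × C: 3 H
  1 × Cl: no H
  Total hydrogens = 16.
Molecular formula: C14H16BrClN2O2

C14H16BrClN2O2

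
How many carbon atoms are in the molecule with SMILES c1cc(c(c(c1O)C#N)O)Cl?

7

The symbol for carbon appears 7 times in the SMILES. Lowercase c denotes aromatic carbon and counts toward C.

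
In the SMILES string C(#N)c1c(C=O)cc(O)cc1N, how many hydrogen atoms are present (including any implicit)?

Hydrogens are implicit in SMILES; fill each atom to its normal valence:
  4 × C (aromatic): no H
  2 × C (aromatic): 1 H each → 2
  1 × C: 1 H
  1 × C: no H
  1 × N: 2 H
  1 × N: no H
  1 × O: 1 H
  1 × O: no H
  Total hydrogens = 6.

6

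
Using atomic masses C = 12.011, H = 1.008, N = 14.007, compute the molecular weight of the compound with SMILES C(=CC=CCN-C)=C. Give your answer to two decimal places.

109.17

Molecular formula: C7H11N.
M = 7×12.011 + 11×1.008 + 1×14.007 = 109.17 g/mol.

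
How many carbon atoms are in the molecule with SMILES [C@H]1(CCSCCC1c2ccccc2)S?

The symbol for carbon appears 12 times in the SMILES. Lowercase c denotes aromatic carbon and counts toward C.

12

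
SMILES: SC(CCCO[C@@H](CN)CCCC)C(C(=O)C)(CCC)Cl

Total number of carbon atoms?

The symbol for carbon appears 16 times in the SMILES. (Cl is a single chlorine, not C + l.)

16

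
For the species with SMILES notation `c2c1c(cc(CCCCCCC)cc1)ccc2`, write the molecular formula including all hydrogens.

C17H22

Heavy atoms from the SMILES: 17 C.
Implicit hydrogens by atom environment:
  7 × C (aromatic): 1 H each → 7
  6 × C: 2 H each → 12
  3 × C (aromatic): no H
  1 × C: 3 H
  Total hydrogens = 22.
Molecular formula: C17H22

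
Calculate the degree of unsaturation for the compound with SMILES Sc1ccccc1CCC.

Molecular formula from the SMILES: C9H12S.
DoU = (2C + 2 + N − H − X)/2 = (2·9 + 2 + 0 − 12 − 0)/2 = 8/2 = 4.
(Structurally: 1 ring(s) + 3 π bond(s) = 4.)

4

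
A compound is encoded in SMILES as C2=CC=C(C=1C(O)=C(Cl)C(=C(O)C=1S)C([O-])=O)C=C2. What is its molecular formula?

Heavy atoms from the SMILES: 13 C, 1 Cl, 4 O, 1 S.
Implicit hydrogens by atom environment:
  7 × C (aromatic): no H
  5 × C (aromatic): 1 H each → 5
  2 × O: 1 H each → 2
  1 × C: no H
  1 × Cl: no H
  1 × O: no H
  1 × O (charge -1): no H
  1 × S: 1 H
  Total hydrogens = 8.
Net charge -1.
Molecular formula: C13H8ClO4S-

C13H8ClO4S-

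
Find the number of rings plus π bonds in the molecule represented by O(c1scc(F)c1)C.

3

Molecular formula from the SMILES: C5H5FOS.
DoU = (2C + 2 + N − H − X)/2 = (2·5 + 2 + 0 − 5 − 1)/2 = 6/2 = 3.
(Structurally: 1 ring(s) + 2 π bond(s) = 3.)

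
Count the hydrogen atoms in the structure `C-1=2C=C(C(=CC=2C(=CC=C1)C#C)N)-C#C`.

9

Hydrogens are implicit in SMILES; fill each atom to its normal valence:
  5 × C (aromatic): 1 H each → 5
  5 × C (aromatic): no H
  2 × C: 1 H each → 2
  2 × C: no H
  1 × N: 2 H
  Total hydrogens = 9.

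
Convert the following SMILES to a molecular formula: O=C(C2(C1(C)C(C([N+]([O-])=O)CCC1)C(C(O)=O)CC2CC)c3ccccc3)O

Heavy atoms from the SMILES: 21 C, 1 N, 6 O.
Implicit hydrogens by atom environment:
  5 × C: 2 H each → 10
  5 × C (aromatic): 1 H each → 5
  4 × C: 1 H each → 4
  4 × C: no H
  3 × O: no H
  2 × C: 3 H each → 6
  2 × O: 1 H each → 2
  1 × C (aromatic): no H
  1 × N (charge +1): no H
  1 × O (charge -1): no H
  Total hydrogens = 27.
Molecular formula: C21H27NO6

C21H27NO6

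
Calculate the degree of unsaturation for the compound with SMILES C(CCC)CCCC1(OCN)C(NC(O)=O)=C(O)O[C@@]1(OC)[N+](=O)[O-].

Molecular formula from the SMILES: C14H25N3O8.
DoU = (2C + 2 + N − H − X)/2 = (2·14 + 2 + 3 − 25 − 0)/2 = 8/2 = 4.
(Structurally: 1 ring(s) + 3 π bond(s) = 4.)

4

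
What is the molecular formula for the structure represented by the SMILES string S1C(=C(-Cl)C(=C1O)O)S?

C4H3ClO2S2

Heavy atoms from the SMILES: 4 C, 1 Cl, 2 O, 2 S.
Implicit hydrogens by atom environment:
  4 × C (aromatic): no H
  2 × O: 1 H each → 2
  1 × Cl: no H
  1 × S: 1 H
  1 × S (aromatic): no H
  Total hydrogens = 3.
Molecular formula: C4H3ClO2S2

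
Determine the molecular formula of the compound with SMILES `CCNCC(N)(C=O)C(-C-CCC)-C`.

C11H24N2O

Heavy atoms from the SMILES: 11 C, 2 N, 1 O.
Implicit hydrogens by atom environment:
  5 × C: 2 H each → 10
  3 × C: 3 H each → 9
  2 × C: 1 H each → 2
  1 × C: no H
  1 × N: 2 H
  1 × N: 1 H
  1 × O: no H
  Total hydrogens = 24.
Molecular formula: C11H24N2O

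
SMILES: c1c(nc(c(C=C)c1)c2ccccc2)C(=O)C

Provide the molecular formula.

C15H13NO

Heavy atoms from the SMILES: 15 C, 1 N, 1 O.
Implicit hydrogens by atom environment:
  7 × C (aromatic): 1 H each → 7
  4 × C (aromatic): no H
  1 × C: 3 H
  1 × C: 2 H
  1 × C: 1 H
  1 × C: no H
  1 × N (aromatic): no H
  1 × O: no H
  Total hydrogens = 13.
Molecular formula: C15H13NO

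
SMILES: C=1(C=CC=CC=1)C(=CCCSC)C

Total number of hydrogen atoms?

16

Hydrogens are implicit in SMILES; fill each atom to its normal valence:
  5 × C (aromatic): 1 H each → 5
  2 × C: 3 H each → 6
  2 × C: 2 H each → 4
  1 × C: 1 H
  1 × C: no H
  1 × C (aromatic): no H
  1 × S: no H
  Total hydrogens = 16.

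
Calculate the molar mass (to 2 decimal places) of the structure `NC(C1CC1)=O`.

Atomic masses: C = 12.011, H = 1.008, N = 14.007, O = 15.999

85.11

Molecular formula: C4H7NO.
M = 4×12.011 + 7×1.008 + 1×14.007 + 1×15.999 = 85.11 g/mol.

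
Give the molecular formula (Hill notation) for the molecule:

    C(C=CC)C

Heavy atoms from the SMILES: 5 C.
Implicit hydrogens by atom environment:
  2 × C: 3 H each → 6
  2 × C: 1 H each → 2
  1 × C: 2 H
  Total hydrogens = 10.
Molecular formula: C5H10

C5H10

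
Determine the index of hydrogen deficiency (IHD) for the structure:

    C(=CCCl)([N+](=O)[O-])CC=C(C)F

Molecular formula from the SMILES: C7H9ClFNO2.
DoU = (2C + 2 + N − H − X)/2 = (2·7 + 2 + 1 − 9 − 2)/2 = 6/2 = 3.
(Structurally: 0 ring(s) + 3 π bond(s) = 3.)

3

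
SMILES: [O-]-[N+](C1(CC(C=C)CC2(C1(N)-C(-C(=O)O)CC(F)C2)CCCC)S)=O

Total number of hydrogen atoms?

Hydrogens are implicit in SMILES; fill each atom to its normal valence:
  8 × C: 2 H each → 16
  4 × C: 1 H each → 4
  4 × C: no H
  2 × O: no H
  1 × C: 3 H
  1 × F: no H
  1 × N: 2 H
  1 × N (charge +1): no H
  1 × O: 1 H
  1 × O (charge -1): no H
  1 × S: 1 H
  Total hydrogens = 27.

27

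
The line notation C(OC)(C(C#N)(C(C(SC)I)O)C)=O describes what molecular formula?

Heavy atoms from the SMILES: 8 C, 1 I, 1 N, 3 O, 1 S.
Implicit hydrogens by atom environment:
  3 × C: 3 H each → 9
  3 × C: no H
  2 × C: 1 H each → 2
  2 × O: no H
  1 × I: no H
  1 × N: no H
  1 × O: 1 H
  1 × S: no H
  Total hydrogens = 12.
Molecular formula: C8H12INO3S

C8H12INO3S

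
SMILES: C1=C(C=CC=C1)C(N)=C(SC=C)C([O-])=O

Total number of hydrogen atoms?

Hydrogens are implicit in SMILES; fill each atom to its normal valence:
  5 × C (aromatic): 1 H each → 5
  3 × C: no H
  1 × C: 2 H
  1 × C: 1 H
  1 × C (aromatic): no H
  1 × N: 2 H
  1 × O: no H
  1 × O (charge -1): no H
  1 × S: no H
  Total hydrogens = 10.

10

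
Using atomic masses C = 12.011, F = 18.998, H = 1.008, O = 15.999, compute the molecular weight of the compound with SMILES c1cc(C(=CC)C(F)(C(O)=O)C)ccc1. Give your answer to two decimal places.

208.23

Molecular formula: C12H13FO2.
M = 12×12.011 + 1×18.998 + 13×1.008 + 2×15.999 = 208.23 g/mol.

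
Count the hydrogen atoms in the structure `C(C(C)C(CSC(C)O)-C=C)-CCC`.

24

Hydrogens are implicit in SMILES; fill each atom to its normal valence:
  5 × C: 2 H each → 10
  4 × C: 1 H each → 4
  3 × C: 3 H each → 9
  1 × O: 1 H
  1 × S: no H
  Total hydrogens = 24.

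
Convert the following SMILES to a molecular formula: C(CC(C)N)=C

C5H11N

Heavy atoms from the SMILES: 5 C, 1 N.
Implicit hydrogens by atom environment:
  2 × C: 2 H each → 4
  2 × C: 1 H each → 2
  1 × C: 3 H
  1 × N: 2 H
  Total hydrogens = 11.
Molecular formula: C5H11N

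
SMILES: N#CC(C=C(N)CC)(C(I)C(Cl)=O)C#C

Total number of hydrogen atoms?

Hydrogens are implicit in SMILES; fill each atom to its normal valence:
  5 × C: no H
  3 × C: 1 H each → 3
  1 × C: 3 H
  1 × C: 2 H
  1 × Cl: no H
  1 × I: no H
  1 × N: 2 H
  1 × N: no H
  1 × O: no H
  Total hydrogens = 10.

10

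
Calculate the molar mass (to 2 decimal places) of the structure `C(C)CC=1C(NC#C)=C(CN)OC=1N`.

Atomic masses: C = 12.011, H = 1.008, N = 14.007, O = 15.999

Molecular formula: C10H15N3O.
M = 10×12.011 + 15×1.008 + 3×14.007 + 1×15.999 = 193.25 g/mol.

193.25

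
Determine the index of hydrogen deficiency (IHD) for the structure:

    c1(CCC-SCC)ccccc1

Molecular formula from the SMILES: C11H16S.
DoU = (2C + 2 + N − H − X)/2 = (2·11 + 2 + 0 − 16 − 0)/2 = 8/2 = 4.
(Structurally: 1 ring(s) + 3 π bond(s) = 4.)

4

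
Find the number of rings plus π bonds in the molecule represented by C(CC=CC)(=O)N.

Molecular formula from the SMILES: C5H9NO.
DoU = (2C + 2 + N − H − X)/2 = (2·5 + 2 + 1 − 9 − 0)/2 = 4/2 = 2.
(Structurally: 0 ring(s) + 2 π bond(s) = 2.)

2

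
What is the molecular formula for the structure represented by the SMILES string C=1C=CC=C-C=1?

C6H6

Heavy atoms from the SMILES: 6 C.
Implicit hydrogens by atom environment:
  6 × C (aromatic): 1 H each → 6
  Total hydrogens = 6.
Molecular formula: C6H6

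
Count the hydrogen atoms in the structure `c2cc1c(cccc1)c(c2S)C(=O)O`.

Hydrogens are implicit in SMILES; fill each atom to its normal valence:
  6 × C (aromatic): 1 H each → 6
  4 × C (aromatic): no H
  1 × C: no H
  1 × O: 1 H
  1 × O: no H
  1 × S: 1 H
  Total hydrogens = 8.

8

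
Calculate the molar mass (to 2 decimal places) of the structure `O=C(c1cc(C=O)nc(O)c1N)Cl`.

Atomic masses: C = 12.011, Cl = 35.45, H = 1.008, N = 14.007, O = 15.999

200.58

Molecular formula: C7H5ClN2O3.
M = 7×12.011 + 1×35.45 + 5×1.008 + 2×14.007 + 3×15.999 = 200.58 g/mol.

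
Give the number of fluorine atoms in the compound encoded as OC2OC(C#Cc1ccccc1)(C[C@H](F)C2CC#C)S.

The symbol for fluorine appears 1 time in the SMILES.

1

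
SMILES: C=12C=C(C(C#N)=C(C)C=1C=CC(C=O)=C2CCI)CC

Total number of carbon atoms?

The symbol for carbon appears 17 times in the SMILES.

17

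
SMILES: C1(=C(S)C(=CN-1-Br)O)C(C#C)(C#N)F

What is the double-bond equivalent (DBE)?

Molecular formula from the SMILES: C8H4BrFN2OS.
DoU = (2C + 2 + N − H − X)/2 = (2·8 + 2 + 2 − 4 − 2)/2 = 14/2 = 7.
(Structurally: 1 ring(s) + 6 π bond(s) = 7.)

7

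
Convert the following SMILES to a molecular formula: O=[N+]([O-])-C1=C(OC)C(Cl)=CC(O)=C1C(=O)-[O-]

C8H5ClNO6-

Heavy atoms from the SMILES: 8 C, 1 Cl, 1 N, 6 O.
Implicit hydrogens by atom environment:
  5 × C (aromatic): no H
  3 × O: no H
  2 × O (charge -1): no H
  1 × C: 3 H
  1 × C (aromatic): 1 H
  1 × C: no H
  1 × Cl: no H
  1 × N (charge +1): no H
  1 × O: 1 H
  Total hydrogens = 5.
Net charge -1.
Molecular formula: C8H5ClNO6-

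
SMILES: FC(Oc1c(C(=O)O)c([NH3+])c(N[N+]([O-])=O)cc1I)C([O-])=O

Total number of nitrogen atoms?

3

The symbol for nitrogen appears 3 times in the SMILES.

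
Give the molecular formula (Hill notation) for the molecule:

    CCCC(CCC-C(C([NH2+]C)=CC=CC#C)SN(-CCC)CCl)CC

Heavy atoms from the SMILES: 21 C, 1 Cl, 2 N, 1 S.
Implicit hydrogens by atom environment:
  9 × C: 2 H each → 18
  6 × C: 1 H each → 6
  4 × C: 3 H each → 12
  2 × C: no H
  1 × Cl: no H
  1 × N (charge +1): 2 H
  1 × N: no H
  1 × S: no H
  Total hydrogens = 38.
Net charge +1.
Molecular formula: C21H38ClN2S+

C21H38ClN2S+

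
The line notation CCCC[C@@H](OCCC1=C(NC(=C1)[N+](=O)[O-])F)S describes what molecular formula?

C11H17FN2O3S

Heavy atoms from the SMILES: 11 C, 1 F, 2 N, 3 O, 1 S.
Implicit hydrogens by atom environment:
  5 × C: 2 H each → 10
  3 × C (aromatic): no H
  2 × O: no H
  1 × C: 3 H
  1 × C (aromatic): 1 H
  1 × C: 1 H
  1 × F: no H
  1 × N (aromatic): 1 H
  1 × N (charge +1): no H
  1 × O (charge -1): no H
  1 × S: 1 H
  Total hydrogens = 17.
Molecular formula: C11H17FN2O3S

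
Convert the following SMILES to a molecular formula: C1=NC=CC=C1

C5H5N

Heavy atoms from the SMILES: 5 C, 1 N.
Implicit hydrogens by atom environment:
  5 × C (aromatic): 1 H each → 5
  1 × N (aromatic): no H
  Total hydrogens = 5.
Molecular formula: C5H5N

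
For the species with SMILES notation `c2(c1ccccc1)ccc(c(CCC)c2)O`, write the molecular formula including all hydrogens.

Heavy atoms from the SMILES: 15 C, 1 O.
Implicit hydrogens by atom environment:
  8 × C (aromatic): 1 H each → 8
  4 × C (aromatic): no H
  2 × C: 2 H each → 4
  1 × C: 3 H
  1 × O: 1 H
  Total hydrogens = 16.
Molecular formula: C15H16O

C15H16O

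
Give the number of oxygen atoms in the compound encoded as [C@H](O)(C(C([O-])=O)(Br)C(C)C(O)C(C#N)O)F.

5

The symbol for oxygen appears 5 times in the SMILES.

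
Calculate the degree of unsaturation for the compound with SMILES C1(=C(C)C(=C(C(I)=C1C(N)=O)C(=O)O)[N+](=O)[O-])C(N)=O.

8

Molecular formula from the SMILES: C10H8IN3O6.
DoU = (2C + 2 + N − H − X)/2 = (2·10 + 2 + 3 − 8 − 1)/2 = 16/2 = 8.
(Structurally: 1 ring(s) + 7 π bond(s) = 8.)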